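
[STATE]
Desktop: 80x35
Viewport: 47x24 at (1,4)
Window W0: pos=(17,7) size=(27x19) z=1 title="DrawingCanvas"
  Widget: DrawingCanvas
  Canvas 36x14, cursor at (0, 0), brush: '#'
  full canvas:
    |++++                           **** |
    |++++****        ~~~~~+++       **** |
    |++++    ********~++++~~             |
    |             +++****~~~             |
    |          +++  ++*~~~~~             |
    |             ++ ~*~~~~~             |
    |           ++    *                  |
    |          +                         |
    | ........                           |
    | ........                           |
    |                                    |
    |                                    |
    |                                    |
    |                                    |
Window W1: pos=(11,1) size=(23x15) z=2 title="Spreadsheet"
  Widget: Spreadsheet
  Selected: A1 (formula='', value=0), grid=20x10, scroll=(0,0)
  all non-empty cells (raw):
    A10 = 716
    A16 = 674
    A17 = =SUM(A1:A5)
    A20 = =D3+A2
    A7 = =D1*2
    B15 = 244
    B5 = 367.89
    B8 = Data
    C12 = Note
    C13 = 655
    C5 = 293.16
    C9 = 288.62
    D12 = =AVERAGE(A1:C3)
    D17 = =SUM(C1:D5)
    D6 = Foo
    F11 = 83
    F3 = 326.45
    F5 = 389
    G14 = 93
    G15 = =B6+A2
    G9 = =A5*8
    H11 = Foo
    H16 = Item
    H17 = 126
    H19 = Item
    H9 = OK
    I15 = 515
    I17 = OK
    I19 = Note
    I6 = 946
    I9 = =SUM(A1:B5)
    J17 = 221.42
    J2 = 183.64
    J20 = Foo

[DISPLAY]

          ┃A1:                  ┃              
          ┃       A       B     ┃              
          ┃---------------------┃              
          ┃  1      [0]       0 ┃━━━━━━━━━┓    
          ┃  2        0       0 ┃         ┃    
          ┃  3        0       0 ┃─────────┨    
          ┃  4        0       0 ┃         ┃    
          ┃  5        0  367.89 ┃~~~~~+++ ┃    
          ┃  6        0       0 ┃~++++~~  ┃    
          ┃  7        0       0 ┃****~~~  ┃    
          ┃  8        0Data     ┃+*~~~~~  ┃    
          ┗━━━━━━━━━━━━━━━━━━━━━┛~*~~~~~  ┃    
                ┃           ++    *       ┃    
                ┃          +              ┃    
                ┃ ........                ┃    
                ┃ ........                ┃    
                ┃                         ┃    
                ┃                         ┃    
                ┃                         ┃    
                ┃                         ┃    
                ┃                         ┃    
                ┗━━━━━━━━━━━━━━━━━━━━━━━━━┛    
                                               
                                               


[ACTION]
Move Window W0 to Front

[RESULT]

          ┃A1:                  ┃              
          ┃       A       B     ┃              
          ┃---------------------┃              
          ┃  1  ┏━━━━━━━━━━━━━━━━━━━━━━━━━┓    
          ┃  2  ┃ DrawingCanvas           ┃    
          ┃  3  ┠─────────────────────────┨    
          ┃  4  ┃++++                     ┃    
          ┃  5  ┃++++****        ~~~~~+++ ┃    
          ┃  6  ┃++++    ********~++++~~  ┃    
          ┃  7  ┃             +++****~~~  ┃    
          ┃  8  ┃          +++  ++*~~~~~  ┃    
          ┗━━━━━┃             ++ ~*~~~~~  ┃    
                ┃           ++    *       ┃    
                ┃          +              ┃    
                ┃ ........                ┃    
                ┃ ........                ┃    
                ┃                         ┃    
                ┃                         ┃    
                ┃                         ┃    
                ┃                         ┃    
                ┃                         ┃    
                ┗━━━━━━━━━━━━━━━━━━━━━━━━━┛    
                                               
                                               


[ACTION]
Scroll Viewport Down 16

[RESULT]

          ┃  5  ┃++++****        ~~~~~+++ ┃    
          ┃  6  ┃++++    ********~++++~~  ┃    
          ┃  7  ┃             +++****~~~  ┃    
          ┃  8  ┃          +++  ++*~~~~~  ┃    
          ┗━━━━━┃             ++ ~*~~~~~  ┃    
                ┃           ++    *       ┃    
                ┃          +              ┃    
                ┃ ........                ┃    
                ┃ ........                ┃    
                ┃                         ┃    
                ┃                         ┃    
                ┃                         ┃    
                ┃                         ┃    
                ┃                         ┃    
                ┗━━━━━━━━━━━━━━━━━━━━━━━━━┛    
                                               
                                               
                                               
                                               
                                               
                                               
                                               
                                               
                                               


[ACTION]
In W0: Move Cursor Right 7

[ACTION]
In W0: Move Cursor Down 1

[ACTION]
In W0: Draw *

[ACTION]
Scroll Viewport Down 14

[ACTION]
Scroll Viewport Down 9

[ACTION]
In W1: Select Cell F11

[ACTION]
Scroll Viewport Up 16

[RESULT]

                                               
          ┏━━━━━━━━━━━━━━━━━━━━━┓              
          ┃ Spreadsheet         ┃              
          ┠─────────────────────┨              
          ┃F11: 83              ┃              
          ┃       A       B     ┃              
          ┃---------------------┃              
          ┃  1  ┏━━━━━━━━━━━━━━━━━━━━━━━━━┓    
          ┃  2  ┃ DrawingCanvas           ┃    
          ┃  3  ┠─────────────────────────┨    
          ┃  4  ┃++++                     ┃    
          ┃  5  ┃++++****        ~~~~~+++ ┃    
          ┃  6  ┃++++    ********~++++~~  ┃    
          ┃  7  ┃             +++****~~~  ┃    
          ┃  8  ┃          +++  ++*~~~~~  ┃    
          ┗━━━━━┃             ++ ~*~~~~~  ┃    
                ┃           ++    *       ┃    
                ┃          +              ┃    
                ┃ ........                ┃    
                ┃ ........                ┃    
                ┃                         ┃    
                ┃                         ┃    
                ┃                         ┃    
                ┃                         ┃    


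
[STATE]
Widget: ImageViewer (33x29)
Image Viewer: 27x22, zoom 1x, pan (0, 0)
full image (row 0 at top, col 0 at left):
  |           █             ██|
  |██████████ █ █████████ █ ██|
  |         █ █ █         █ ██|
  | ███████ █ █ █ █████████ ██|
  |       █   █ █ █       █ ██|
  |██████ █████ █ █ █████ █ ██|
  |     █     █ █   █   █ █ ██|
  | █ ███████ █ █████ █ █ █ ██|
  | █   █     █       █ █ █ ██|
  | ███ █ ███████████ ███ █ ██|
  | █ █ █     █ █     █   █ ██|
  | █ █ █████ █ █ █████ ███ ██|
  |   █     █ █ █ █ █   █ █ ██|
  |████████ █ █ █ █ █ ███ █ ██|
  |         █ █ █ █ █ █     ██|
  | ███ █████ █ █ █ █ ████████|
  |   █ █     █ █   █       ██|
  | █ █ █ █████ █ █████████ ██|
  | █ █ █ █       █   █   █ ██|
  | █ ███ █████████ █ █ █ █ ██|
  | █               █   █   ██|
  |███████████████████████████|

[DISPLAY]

           █             ██      
██████████ █ █████████ █ ██      
         █ █ █         █ ██      
 ███████ █ █ █ █████████ ██      
       █   █ █ █       █ ██      
██████ █████ █ █ █████ █ ██      
     █     █ █   █   █ █ ██      
 █ ███████ █ █████ █ █ █ ██      
 █   █     █       █ █ █ ██      
 ███ █ ███████████ ███ █ ██      
 █ █ █     █ █     █   █ ██      
 █ █ █████ █ █ █████ ███ ██      
   █     █ █ █ █ █   █ █ ██      
████████ █ █ █ █ █ ███ █ ██      
         █ █ █ █ █ █     ██      
 ███ █████ █ █ █ █ ████████      
   █ █     █ █   █       ██      
 █ █ █ █████ █ █████████ ██      
 █ █ █ █       █   █   █ ██      
 █ ███ █████████ █ █ █ █ ██      
 █               █   █   ██      
███████████████████████████      
                                 
                                 
                                 
                                 
                                 
                                 
                                 


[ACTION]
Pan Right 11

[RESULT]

█             ██                 
█ █████████ █ ██                 
█ █         █ ██                 
█ █ █████████ ██                 
█ █ █       █ ██                 
█ █ █ █████ █ ██                 
█ █   █   █ █ ██                 
█ █████ █ █ █ ██                 
█       █ █ █ ██                 
███████ ███ █ ██                 
█ █     █   █ ██                 
█ █ █████ ███ ██                 
█ █ █ █   █ █ ██                 
█ █ █ █ ███ █ ██                 
█ █ █ █ █     ██                 
█ █ █ █ ████████                 
█ █   █       ██                 
█ █ █████████ ██                 
    █   █   █ ██                 
█████ █ █ █ █ ██                 
      █   █   ██                 
████████████████                 
                                 
                                 
                                 
                                 
                                 
                                 
                                 


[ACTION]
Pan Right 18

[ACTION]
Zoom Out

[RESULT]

                                 
                                 
                                 
                                 
                                 
                                 
                                 
                                 
                                 
                                 
                                 
                                 
                                 
                                 
                                 
                                 
                                 
                                 
                                 
                                 
                                 
                                 
                                 
                                 
                                 
                                 
                                 
                                 
                                 


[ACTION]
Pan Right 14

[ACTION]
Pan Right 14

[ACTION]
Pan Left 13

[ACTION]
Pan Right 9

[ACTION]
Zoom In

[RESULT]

█                                
█                                
█                                
█                                
█                                
█                                
█                                
█                                
█                                
█                                
█                                
█                                
█                                
█                                
█                                
█                                
█                                
█                                
█                                
█                                
█                                
█                                
█                                
█                                
█                                
█                                
█                                
█                                
█                                


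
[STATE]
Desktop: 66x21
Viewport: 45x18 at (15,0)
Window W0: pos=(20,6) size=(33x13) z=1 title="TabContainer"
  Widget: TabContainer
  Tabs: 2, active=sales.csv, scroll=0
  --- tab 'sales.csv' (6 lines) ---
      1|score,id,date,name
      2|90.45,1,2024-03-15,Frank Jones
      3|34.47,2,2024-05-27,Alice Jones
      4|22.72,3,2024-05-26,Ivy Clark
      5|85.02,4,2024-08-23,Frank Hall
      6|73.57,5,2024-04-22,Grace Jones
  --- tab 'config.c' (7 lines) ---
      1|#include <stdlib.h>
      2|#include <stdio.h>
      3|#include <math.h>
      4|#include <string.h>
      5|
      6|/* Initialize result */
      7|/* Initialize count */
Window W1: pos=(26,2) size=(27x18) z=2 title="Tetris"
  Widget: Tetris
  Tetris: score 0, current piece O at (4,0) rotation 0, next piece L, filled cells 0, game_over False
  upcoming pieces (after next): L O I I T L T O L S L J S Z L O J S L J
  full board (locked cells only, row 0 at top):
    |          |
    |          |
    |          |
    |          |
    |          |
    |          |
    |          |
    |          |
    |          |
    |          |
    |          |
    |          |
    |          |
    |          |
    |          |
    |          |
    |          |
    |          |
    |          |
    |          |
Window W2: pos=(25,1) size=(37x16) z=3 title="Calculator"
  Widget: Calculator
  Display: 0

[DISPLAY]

                                             
          ┏━━━━━━━━━━━━━━━━━━━━━━━━━━━━━━━━━━
          ┃ Calculator                       
          ┠──────────────────────────────────
          ┃                                  
          ┃┌───┬───┬───┬───┐                 
     ┏━━━━┃│ 7 │ 8 │ 9 │ ÷ │                 
     ┃ Tab┃├───┼───┼───┼───┤                 
     ┠────┃│ 4 │ 5 │ 6 │ × │                 
     ┃[sal┃├───┼───┼───┼───┤                 
     ┃────┃│ 1 │ 2 │ 3 │ - │                 
     ┃scor┃├───┼───┼───┼───┤                 
     ┃90.4┃│ 0 │ . │ = │ + │                 
     ┃34.4┃├───┼───┼───┼───┤                 
     ┃22.7┃│ C │ MC│ MR│ M+│                 
     ┃85.0┃└───┴───┴───┴───┘                 
     ┃73.5┗━━━━━━━━━━━━━━━━━━━━━━━━━━━━━━━━━━
     ┃     ┃          │              ┃       


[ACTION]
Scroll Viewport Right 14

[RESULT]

                                             
    ┏━━━━━━━━━━━━━━━━━━━━━━━━━━━━━━━━━━━┓    
    ┃ Calculator                        ┃    
    ┠───────────────────────────────────┨    
    ┃                                  0┃    
    ┃┌───┬───┬───┬───┐                  ┃    
━━━━┃│ 7 │ 8 │ 9 │ ÷ │                  ┃    
 Tab┃├───┼───┼───┼───┤                  ┃    
────┃│ 4 │ 5 │ 6 │ × │                  ┃    
[sal┃├───┼───┼───┼───┤                  ┃    
────┃│ 1 │ 2 │ 3 │ - │                  ┃    
scor┃├───┼───┼───┼───┤                  ┃    
90.4┃│ 0 │ . │ = │ + │                  ┃    
34.4┃├───┼───┼───┼───┤                  ┃    
22.7┃│ C │ MC│ MR│ M+│                  ┃    
85.0┃└───┴───┴───┴───┘                  ┃    
73.5┗━━━━━━━━━━━━━━━━━━━━━━━━━━━━━━━━━━━┛    
     ┃          │              ┃             


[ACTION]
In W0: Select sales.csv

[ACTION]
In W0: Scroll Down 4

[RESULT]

                                             
    ┏━━━━━━━━━━━━━━━━━━━━━━━━━━━━━━━━━━━┓    
    ┃ Calculator                        ┃    
    ┠───────────────────────────────────┨    
    ┃                                  0┃    
    ┃┌───┬───┬───┬───┐                  ┃    
━━━━┃│ 7 │ 8 │ 9 │ ÷ │                  ┃    
 Tab┃├───┼───┼───┼───┤                  ┃    
────┃│ 4 │ 5 │ 6 │ × │                  ┃    
[sal┃├───┼───┼───┼───┤                  ┃    
────┃│ 1 │ 2 │ 3 │ - │                  ┃    
85.0┃├───┼───┼───┼───┤                  ┃    
73.5┃│ 0 │ . │ = │ + │                  ┃    
    ┃├───┼───┼───┼───┤                  ┃    
    ┃│ C │ MC│ MR│ M+│                  ┃    
    ┃└───┴───┴───┴───┘                  ┃    
    ┗━━━━━━━━━━━━━━━━━━━━━━━━━━━━━━━━━━━┛    
     ┃          │              ┃             


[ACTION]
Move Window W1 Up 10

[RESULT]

     ┏━━━━━━━━━━━━━━━━━━━━━━━━━┓             
    ┏━━━━━━━━━━━━━━━━━━━━━━━━━━━━━━━━━━━┓    
    ┃ Calculator                        ┃    
    ┠───────────────────────────────────┨    
    ┃                                  0┃    
    ┃┌───┬───┬───┬───┐                  ┃    
━━━━┃│ 7 │ 8 │ 9 │ ÷ │                  ┃    
 Tab┃├───┼───┼───┼───┤                  ┃    
────┃│ 4 │ 5 │ 6 │ × │                  ┃    
[sal┃├───┼───┼───┼───┤                  ┃    
────┃│ 1 │ 2 │ 3 │ - │                  ┃    
85.0┃├───┼───┼───┼───┤                  ┃    
73.5┃│ 0 │ . │ = │ + │                  ┃    
    ┃├───┼───┼───┼───┤                  ┃    
    ┃│ C │ MC│ MR│ M+│                  ┃    
    ┃└───┴───┴───┴───┘                  ┃    
    ┗━━━━━━━━━━━━━━━━━━━━━━━━━━━━━━━━━━━┛    
     ┗━━━━━━━━━━━━━━━━━━━━━━━━━┛             


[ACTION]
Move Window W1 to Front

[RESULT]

     ┏━━━━━━━━━━━━━━━━━━━━━━━━━┓             
    ┏┃ Tetris                  ┃━━━━━━━━┓    
    ┃┠─────────────────────────┨        ┃    
    ┠┃          │Next:         ┃────────┨    
    ┃┃          │  ▒           ┃       0┃    
    ┃┃          │▒▒▒           ┃        ┃    
━━━━┃┃          │              ┃        ┃    
 Tab┃┃          │              ┃        ┃    
────┃┃          │              ┃        ┃    
[sal┃┃          │Score:        ┃        ┃    
────┃┃          │0             ┃        ┃    
85.0┃┃          │              ┃        ┃    
73.5┃┃          │              ┃        ┃    
    ┃┃          │              ┃        ┃    
    ┃┃          │              ┃        ┃    
    ┃┃          │              ┃        ┃    
    ┗┃          │              ┃━━━━━━━━┛    
     ┗━━━━━━━━━━━━━━━━━━━━━━━━━┛             


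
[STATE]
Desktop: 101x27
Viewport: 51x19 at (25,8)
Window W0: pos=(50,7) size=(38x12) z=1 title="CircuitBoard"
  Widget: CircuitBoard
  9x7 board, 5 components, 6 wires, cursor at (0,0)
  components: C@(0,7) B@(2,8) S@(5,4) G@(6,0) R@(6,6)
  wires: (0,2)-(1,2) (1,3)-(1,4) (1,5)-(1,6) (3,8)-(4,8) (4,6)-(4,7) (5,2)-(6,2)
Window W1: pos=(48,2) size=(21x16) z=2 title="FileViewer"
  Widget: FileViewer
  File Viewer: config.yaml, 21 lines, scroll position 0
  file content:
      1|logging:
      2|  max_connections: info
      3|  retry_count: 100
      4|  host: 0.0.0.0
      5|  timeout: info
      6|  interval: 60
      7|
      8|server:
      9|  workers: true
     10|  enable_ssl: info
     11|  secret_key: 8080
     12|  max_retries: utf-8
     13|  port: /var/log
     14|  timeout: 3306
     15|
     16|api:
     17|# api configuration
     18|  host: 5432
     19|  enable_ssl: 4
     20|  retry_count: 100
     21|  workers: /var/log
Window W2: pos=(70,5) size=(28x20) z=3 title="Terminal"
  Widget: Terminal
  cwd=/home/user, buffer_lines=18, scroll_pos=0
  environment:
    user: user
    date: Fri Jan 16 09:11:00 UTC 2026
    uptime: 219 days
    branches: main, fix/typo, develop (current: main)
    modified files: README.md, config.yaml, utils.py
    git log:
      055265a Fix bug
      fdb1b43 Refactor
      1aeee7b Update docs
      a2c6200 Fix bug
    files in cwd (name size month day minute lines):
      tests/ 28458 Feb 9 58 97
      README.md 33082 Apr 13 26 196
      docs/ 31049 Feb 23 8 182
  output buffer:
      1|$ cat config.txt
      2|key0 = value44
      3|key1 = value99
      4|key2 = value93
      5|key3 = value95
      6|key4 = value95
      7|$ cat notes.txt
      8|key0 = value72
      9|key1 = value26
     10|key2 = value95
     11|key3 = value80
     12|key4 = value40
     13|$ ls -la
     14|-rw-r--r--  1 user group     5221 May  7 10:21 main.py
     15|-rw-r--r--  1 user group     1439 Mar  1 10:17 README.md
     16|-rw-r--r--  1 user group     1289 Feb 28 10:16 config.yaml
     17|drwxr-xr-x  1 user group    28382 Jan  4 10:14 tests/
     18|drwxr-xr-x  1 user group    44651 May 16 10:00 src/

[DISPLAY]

                       ┃  host: 0.0.0.0   ░┃ ┃$ cat
                       ┃  timeout: info   ░┃─┃key0 
                       ┃  interval: 60    ░┃ ┃key1 
                       ┃                  ░┃ ┃key2 
                       ┃server:           ░┃ ┃key3 
                       ┃  workers: true   ░┃─┃key4 
                       ┃  enable_ssl: info░┃ ┃$ cat
                       ┃  secret_key: 8080░┃ ┃key0 
                       ┃  max_retries: utf▼┃ ┃key1 
                       ┗━━━━━━━━━━━━━━━━━━━┛ ┃key2 
                         ┗━━━━━━━━━━━━━━━━━━━┃key3 
                                             ┃key4 
                                             ┃$ ls 
                                             ┃-rw-r
                                             ┃-rw-r
                                             ┃-rw-r
                                             ┗━━━━━
                                                   
                                                   


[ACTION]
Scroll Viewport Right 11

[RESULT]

            ┃  host: 0.0.0.0   ░┃ ┃$ cat config.txt
            ┃  timeout: info   ░┃─┃key0 = value44  
            ┃  interval: 60    ░┃ ┃key1 = value99  
            ┃                  ░┃ ┃key2 = value93  
            ┃server:           ░┃ ┃key3 = value95  
            ┃  workers: true   ░┃─┃key4 = value95  
            ┃  enable_ssl: info░┃ ┃$ cat notes.txt 
            ┃  secret_key: 8080░┃ ┃key0 = value72  
            ┃  max_retries: utf▼┃ ┃key1 = value26  
            ┗━━━━━━━━━━━━━━━━━━━┛ ┃key2 = value95  
              ┗━━━━━━━━━━━━━━━━━━━┃key3 = value80  
                                  ┃key4 = value40  
                                  ┃$ ls -la        
                                  ┃-rw-r--r--  1 us
                                  ┃-rw-r--r--  1 us
                                  ┃-rw-r--r--  1 us
                                  ┗━━━━━━━━━━━━━━━━
                                                   
                                                   


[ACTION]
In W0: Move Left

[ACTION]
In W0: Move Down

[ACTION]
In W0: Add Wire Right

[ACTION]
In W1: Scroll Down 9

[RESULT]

            ┃  port: /var/log  ░┃ ┃$ cat config.txt
            ┃  timeout: 3306   ░┃─┃key0 = value44  
            ┃                  ░┃ ┃key1 = value99  
            ┃api:              ░┃ ┃key2 = value93  
            ┃# api configuratio░┃ ┃key3 = value95  
            ┃  host: 5432      ░┃─┃key4 = value95  
            ┃  enable_ssl: 4   ░┃ ┃$ cat notes.txt 
            ┃  retry_count: 100█┃ ┃key0 = value72  
            ┃  workers: /var/lo▼┃ ┃key1 = value26  
            ┗━━━━━━━━━━━━━━━━━━━┛ ┃key2 = value95  
              ┗━━━━━━━━━━━━━━━━━━━┃key3 = value80  
                                  ┃key4 = value40  
                                  ┃$ ls -la        
                                  ┃-rw-r--r--  1 us
                                  ┃-rw-r--r--  1 us
                                  ┃-rw-r--r--  1 us
                                  ┗━━━━━━━━━━━━━━━━
                                                   
                                                   


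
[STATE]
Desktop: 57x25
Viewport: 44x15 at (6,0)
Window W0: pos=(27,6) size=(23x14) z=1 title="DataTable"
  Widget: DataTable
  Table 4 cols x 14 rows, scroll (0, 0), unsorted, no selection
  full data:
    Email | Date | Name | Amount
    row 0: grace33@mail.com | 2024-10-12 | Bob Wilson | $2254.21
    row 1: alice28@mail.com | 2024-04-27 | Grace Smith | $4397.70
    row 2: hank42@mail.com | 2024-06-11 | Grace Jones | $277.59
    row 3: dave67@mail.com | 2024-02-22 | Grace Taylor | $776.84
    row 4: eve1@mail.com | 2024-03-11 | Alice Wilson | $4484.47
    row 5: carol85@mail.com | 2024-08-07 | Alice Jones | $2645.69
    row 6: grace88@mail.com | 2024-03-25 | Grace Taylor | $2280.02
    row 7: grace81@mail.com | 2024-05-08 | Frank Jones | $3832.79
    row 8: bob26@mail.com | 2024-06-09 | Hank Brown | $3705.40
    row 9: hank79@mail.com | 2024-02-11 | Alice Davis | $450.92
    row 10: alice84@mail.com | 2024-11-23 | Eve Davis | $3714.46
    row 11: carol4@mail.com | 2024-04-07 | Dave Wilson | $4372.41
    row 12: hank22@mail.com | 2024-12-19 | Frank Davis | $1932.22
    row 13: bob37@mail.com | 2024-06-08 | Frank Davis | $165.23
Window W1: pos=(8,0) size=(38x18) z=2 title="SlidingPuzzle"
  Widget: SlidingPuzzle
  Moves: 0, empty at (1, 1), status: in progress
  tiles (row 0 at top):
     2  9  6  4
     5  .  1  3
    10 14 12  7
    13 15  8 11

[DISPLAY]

  ┏━━━━━━━━━━━━━━━━━━━━━━━━━━━━━━━━━━━━┓    
  ┃ SlidingPuzzle                      ┃    
  ┠────────────────────────────────────┨    
  ┃┌────┬────┬────┬────┐               ┃    
  ┃│  2 │  9 │  6 │  4 │               ┃    
  ┃├────┼────┼────┼────┤               ┃    
  ┃│  5 │    │  1 │  3 │               ┃━━━┓
  ┃├────┼────┼────┼────┤               ┃   ┃
  ┃│ 10 │ 14 │ 12 │  7 │               ┃───┨
  ┃├────┼────┼────┼────┤               ┃ate┃
  ┃│ 13 │ 15 │  8 │ 11 │               ┃───┃
  ┃└────┴────┴────┴────┘               ┃024┃
  ┃Moves: 0                            ┃024┃
  ┃                                    ┃024┃
  ┃                                    ┃024┃


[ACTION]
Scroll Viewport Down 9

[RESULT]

  ┃├────┼────┼────┼────┤               ┃ate┃
  ┃│ 13 │ 15 │  8 │ 11 │               ┃───┃
  ┃└────┴────┴────┴────┘               ┃024┃
  ┃Moves: 0                            ┃024┃
  ┃                                    ┃024┃
  ┃                                    ┃024┃
  ┃                                    ┃024┃
  ┃                                    ┃024┃
  ┗━━━━━━━━━━━━━━━━━━━━━━━━━━━━━━━━━━━━┛024┃
                     ┃grace81@mail.com│2024┃
                     ┗━━━━━━━━━━━━━━━━━━━━━┛
                                            
                                            
                                            
                                            


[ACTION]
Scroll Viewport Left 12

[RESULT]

        ┃├────┼────┼────┼────┤              
        ┃│ 13 │ 15 │  8 │ 11 │              
        ┃└────┴────┴────┴────┘              
        ┃Moves: 0                           
        ┃                                   
        ┃                                   
        ┃                                   
        ┃                                   
        ┗━━━━━━━━━━━━━━━━━━━━━━━━━━━━━━━━━━━
                           ┃grace81@mail.com
                           ┗━━━━━━━━━━━━━━━━
                                            
                                            
                                            
                                            


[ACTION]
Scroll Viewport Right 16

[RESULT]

─┼────┼────┼────┤               ┃ate┃       
 │ 15 │  8 │ 11 │               ┃───┃       
─┴────┴────┴────┘               ┃024┃       
s: 0                            ┃024┃       
                                ┃024┃       
                                ┃024┃       
                                ┃024┃       
                                ┃024┃       
━━━━━━━━━━━━━━━━━━━━━━━━━━━━━━━━┛024┃       
              ┃grace81@mail.com│2024┃       
              ┗━━━━━━━━━━━━━━━━━━━━━┛       
                                            
                                            
                                            
                                            


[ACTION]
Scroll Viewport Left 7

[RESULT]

  ┃├────┼────┼────┼────┤               ┃ate┃
  ┃│ 13 │ 15 │  8 │ 11 │               ┃───┃
  ┃└────┴────┴────┴────┘               ┃024┃
  ┃Moves: 0                            ┃024┃
  ┃                                    ┃024┃
  ┃                                    ┃024┃
  ┃                                    ┃024┃
  ┃                                    ┃024┃
  ┗━━━━━━━━━━━━━━━━━━━━━━━━━━━━━━━━━━━━┛024┃
                     ┃grace81@mail.com│2024┃
                     ┗━━━━━━━━━━━━━━━━━━━━━┛
                                            
                                            
                                            
                                            


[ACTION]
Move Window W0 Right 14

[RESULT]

  ┃├────┼────┼────┼────┤               ┃    
  ┃│ 13 │ 15 │  8 │ 11 │               ┃────
  ┃└────┴────┴────┴────┘               ┃l.co
  ┃Moves: 0                            ┃l.co
  ┃                                    ┃.com
  ┃                                    ┃.com
  ┃                                    ┃om  
  ┃                                    ┃l.co
  ┗━━━━━━━━━━━━━━━━━━━━━━━━━━━━━━━━━━━━┛l.co
                            ┃grace81@mail.co
                            ┗━━━━━━━━━━━━━━━
                                            
                                            
                                            
                                            


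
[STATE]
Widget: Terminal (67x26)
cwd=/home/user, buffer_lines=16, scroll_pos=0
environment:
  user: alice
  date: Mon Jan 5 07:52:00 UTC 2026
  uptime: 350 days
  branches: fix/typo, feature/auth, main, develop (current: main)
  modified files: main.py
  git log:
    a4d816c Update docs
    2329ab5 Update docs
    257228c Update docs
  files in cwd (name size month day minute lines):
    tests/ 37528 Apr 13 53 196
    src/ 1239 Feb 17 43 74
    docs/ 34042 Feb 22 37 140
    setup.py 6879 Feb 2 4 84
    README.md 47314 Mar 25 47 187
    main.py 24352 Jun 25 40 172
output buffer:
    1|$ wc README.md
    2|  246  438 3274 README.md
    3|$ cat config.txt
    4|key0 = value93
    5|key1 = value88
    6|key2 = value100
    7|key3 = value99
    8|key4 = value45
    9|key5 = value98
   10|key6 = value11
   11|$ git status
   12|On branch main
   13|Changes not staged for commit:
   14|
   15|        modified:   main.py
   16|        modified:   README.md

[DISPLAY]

$ wc README.md                                                     
  246  438 3274 README.md                                          
$ cat config.txt                                                   
key0 = value93                                                     
key1 = value88                                                     
key2 = value100                                                    
key3 = value99                                                     
key4 = value45                                                     
key5 = value98                                                     
key6 = value11                                                     
$ git status                                                       
On branch main                                                     
Changes not staged for commit:                                     
                                                                   
        modified:   main.py                                        
        modified:   README.md                                      
$ █                                                                
                                                                   
                                                                   
                                                                   
                                                                   
                                                                   
                                                                   
                                                                   
                                                                   
                                                                   


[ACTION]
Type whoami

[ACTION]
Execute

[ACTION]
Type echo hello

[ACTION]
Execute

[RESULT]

$ wc README.md                                                     
  246  438 3274 README.md                                          
$ cat config.txt                                                   
key0 = value93                                                     
key1 = value88                                                     
key2 = value100                                                    
key3 = value99                                                     
key4 = value45                                                     
key5 = value98                                                     
key6 = value11                                                     
$ git status                                                       
On branch main                                                     
Changes not staged for commit:                                     
                                                                   
        modified:   main.py                                        
        modified:   README.md                                      
$ whoami                                                           
alice                                                              
$ echo hello                                                       
hello                                                              
$ █                                                                
                                                                   
                                                                   
                                                                   
                                                                   
                                                                   


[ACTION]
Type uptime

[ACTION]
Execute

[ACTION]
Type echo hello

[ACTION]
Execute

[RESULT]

$ wc README.md                                                     
  246  438 3274 README.md                                          
$ cat config.txt                                                   
key0 = value93                                                     
key1 = value88                                                     
key2 = value100                                                    
key3 = value99                                                     
key4 = value45                                                     
key5 = value98                                                     
key6 = value11                                                     
$ git status                                                       
On branch main                                                     
Changes not staged for commit:                                     
                                                                   
        modified:   main.py                                        
        modified:   README.md                                      
$ whoami                                                           
alice                                                              
$ echo hello                                                       
hello                                                              
$ uptime                                                           
 10:00  up 350 days                                                
$ echo hello                                                       
hello                                                              
$ █                                                                
                                                                   
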